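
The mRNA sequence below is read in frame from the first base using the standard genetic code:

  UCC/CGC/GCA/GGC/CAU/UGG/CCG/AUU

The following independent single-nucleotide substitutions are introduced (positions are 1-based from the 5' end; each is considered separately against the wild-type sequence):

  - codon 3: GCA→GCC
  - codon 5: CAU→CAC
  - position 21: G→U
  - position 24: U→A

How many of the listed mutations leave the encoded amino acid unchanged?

4

Codon 3: GCA (Ala) → GCC (Ala) — synonymous.
Codon 5: CAU (His) → CAC (His) — synonymous.
Codon 7: CCG (Pro) → CCU (Pro) — synonymous.
Codon 8: AUU (Ile) → AUA (Ile) — synonymous.
Synonymous: 4 of 4.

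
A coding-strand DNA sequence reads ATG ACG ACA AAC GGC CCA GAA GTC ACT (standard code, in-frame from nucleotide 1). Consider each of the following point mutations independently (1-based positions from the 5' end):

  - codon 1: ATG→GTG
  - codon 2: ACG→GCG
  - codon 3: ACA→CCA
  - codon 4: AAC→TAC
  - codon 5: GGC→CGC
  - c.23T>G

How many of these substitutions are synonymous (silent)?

0

Codon 1: ATG (Met) → GTG (Val) — missense.
Codon 2: ACG (Thr) → GCG (Ala) — missense.
Codon 3: ACA (Thr) → CCA (Pro) — missense.
Codon 4: AAC (Asn) → TAC (Tyr) — missense.
Codon 5: GGC (Gly) → CGC (Arg) — missense.
Codon 8: GTC (Val) → GGC (Gly) — missense.
Synonymous: 0 of 6.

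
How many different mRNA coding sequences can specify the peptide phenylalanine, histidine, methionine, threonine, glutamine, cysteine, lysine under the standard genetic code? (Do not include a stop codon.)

Phe: 2 codons.
His: 2 codons.
Met: 1 codon.
Thr: 4 codons.
Gln: 2 codons.
Cys: 2 codons.
Lys: 2 codons.
2 × 2 × 1 × 4 × 2 × 2 × 2 = 128.

128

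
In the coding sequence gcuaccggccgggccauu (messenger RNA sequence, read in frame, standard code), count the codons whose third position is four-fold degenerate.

Codon 1 GCU (Ala): third position 4-fold.
Codon 2 ACC (Thr): third position 4-fold.
Codon 3 GGC (Gly): third position 4-fold.
Codon 4 CGG (Arg): third position 4-fold.
Codon 5 GCC (Ala): third position 4-fold.
Codon 6 AUU (Ile): third position 3-fold.
Four-fold degenerate third positions: 5.

5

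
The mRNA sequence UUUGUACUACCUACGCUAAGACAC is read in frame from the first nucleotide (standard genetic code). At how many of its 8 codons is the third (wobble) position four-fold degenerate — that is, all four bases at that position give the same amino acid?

Codon 1 UUU (Phe): third position 2-fold.
Codon 2 GUA (Val): third position 4-fold.
Codon 3 CUA (Leu): third position 4-fold.
Codon 4 CCU (Pro): third position 4-fold.
Codon 5 ACG (Thr): third position 4-fold.
Codon 6 CUA (Leu): third position 4-fold.
Codon 7 AGA (Arg): third position 2-fold.
Codon 8 CAC (His): third position 2-fold.
Four-fold degenerate third positions: 5.

5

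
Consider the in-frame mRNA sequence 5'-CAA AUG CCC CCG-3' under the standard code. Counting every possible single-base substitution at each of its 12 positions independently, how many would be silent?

Codon 1 (CAA, Gln): 1 synonymous substitution.
Codon 2 (AUG, Met): 0 synonymous substitutions.
Codon 3 (CCC, Pro): 3 synonymous substitutions.
Codon 4 (CCG, Pro): 3 synonymous substitutions.
Total: 1 + 0 + 3 + 3 = 7.

7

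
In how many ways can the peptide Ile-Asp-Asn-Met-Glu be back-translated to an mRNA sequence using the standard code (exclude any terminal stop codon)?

24

Ile: 3 codons.
Asp: 2 codons.
Asn: 2 codons.
Met: 1 codon.
Glu: 2 codons.
3 × 2 × 2 × 1 × 2 = 24.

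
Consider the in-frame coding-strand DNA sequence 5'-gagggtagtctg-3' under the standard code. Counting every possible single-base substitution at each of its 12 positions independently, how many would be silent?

9

Codon 1 (GAG, Glu): 1 synonymous substitution.
Codon 2 (GGT, Gly): 3 synonymous substitutions.
Codon 3 (AGT, Ser): 1 synonymous substitution.
Codon 4 (CTG, Leu): 4 synonymous substitutions.
Total: 1 + 3 + 1 + 4 = 9.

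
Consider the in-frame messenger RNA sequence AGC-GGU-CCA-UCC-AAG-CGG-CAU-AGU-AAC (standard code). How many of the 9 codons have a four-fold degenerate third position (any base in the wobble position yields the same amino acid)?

Codon 1 AGC (Ser): third position 2-fold.
Codon 2 GGU (Gly): third position 4-fold.
Codon 3 CCA (Pro): third position 4-fold.
Codon 4 UCC (Ser): third position 4-fold.
Codon 5 AAG (Lys): third position 2-fold.
Codon 6 CGG (Arg): third position 4-fold.
Codon 7 CAU (His): third position 2-fold.
Codon 8 AGU (Ser): third position 2-fold.
Codon 9 AAC (Asn): third position 2-fold.
Four-fold degenerate third positions: 4.

4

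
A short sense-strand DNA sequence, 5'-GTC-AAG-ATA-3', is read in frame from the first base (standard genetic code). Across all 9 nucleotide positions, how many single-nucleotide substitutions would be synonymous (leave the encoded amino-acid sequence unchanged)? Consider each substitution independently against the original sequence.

Codon 1 (GTC, Val): 3 synonymous substitutions.
Codon 2 (AAG, Lys): 1 synonymous substitution.
Codon 3 (ATA, Ile): 2 synonymous substitutions.
Total: 3 + 1 + 2 = 6.

6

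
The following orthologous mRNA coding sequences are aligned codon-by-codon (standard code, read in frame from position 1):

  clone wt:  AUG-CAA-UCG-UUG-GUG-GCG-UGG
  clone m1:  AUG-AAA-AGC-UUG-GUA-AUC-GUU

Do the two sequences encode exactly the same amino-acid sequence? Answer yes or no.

no

Codon 1: AUG Met / AUG Met — identical.
Codon 2: CAA Gln / AAA Lys — nonsynonymous.
Codon 3: UCG Ser / AGC Ser — synonymous.
Codon 4: UUG Leu / UUG Leu — identical.
Codon 5: GUG Val / GUA Val — synonymous.
Codon 6: GCG Ala / AUC Ile — nonsynonymous.
Codon 7: UGG Trp / GUU Val — nonsynonymous.
Nonsynonymous differences: 3 → different protein.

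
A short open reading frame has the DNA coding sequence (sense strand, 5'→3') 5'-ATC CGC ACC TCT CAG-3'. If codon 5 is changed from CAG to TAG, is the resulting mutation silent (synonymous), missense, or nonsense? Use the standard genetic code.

nonsense

Position 13 falls in codon 5: CAG → Gln.
After the substitution the codon is TAG → Stop.
The new codon is a stop codon, so this is a nonsense mutation.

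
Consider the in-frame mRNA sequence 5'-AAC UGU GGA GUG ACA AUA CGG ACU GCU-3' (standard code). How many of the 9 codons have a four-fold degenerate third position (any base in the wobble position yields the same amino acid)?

6

Codon 1 AAC (Asn): third position 2-fold.
Codon 2 UGU (Cys): third position 2-fold.
Codon 3 GGA (Gly): third position 4-fold.
Codon 4 GUG (Val): third position 4-fold.
Codon 5 ACA (Thr): third position 4-fold.
Codon 6 AUA (Ile): third position 3-fold.
Codon 7 CGG (Arg): third position 4-fold.
Codon 8 ACU (Thr): third position 4-fold.
Codon 9 GCU (Ala): third position 4-fold.
Four-fold degenerate third positions: 6.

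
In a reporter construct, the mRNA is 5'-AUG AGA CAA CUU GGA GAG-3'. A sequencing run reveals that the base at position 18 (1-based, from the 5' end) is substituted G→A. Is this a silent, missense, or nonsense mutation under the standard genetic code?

silent

Position 18 falls in codon 6: GAG → Glu.
After the substitution the codon is GAA → Glu.
Both encode Glu, so the change is synonymous.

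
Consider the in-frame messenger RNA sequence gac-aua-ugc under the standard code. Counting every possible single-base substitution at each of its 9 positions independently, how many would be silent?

4

Codon 1 (GAC, Asp): 1 synonymous substitution.
Codon 2 (AUA, Ile): 2 synonymous substitutions.
Codon 3 (UGC, Cys): 1 synonymous substitution.
Total: 1 + 2 + 1 = 4.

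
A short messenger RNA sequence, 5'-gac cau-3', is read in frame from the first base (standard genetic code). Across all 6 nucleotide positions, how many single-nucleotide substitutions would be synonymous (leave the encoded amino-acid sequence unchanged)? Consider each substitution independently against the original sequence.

2

Codon 1 (GAC, Asp): 1 synonymous substitution.
Codon 2 (CAU, His): 1 synonymous substitution.
Total: 1 + 1 = 2.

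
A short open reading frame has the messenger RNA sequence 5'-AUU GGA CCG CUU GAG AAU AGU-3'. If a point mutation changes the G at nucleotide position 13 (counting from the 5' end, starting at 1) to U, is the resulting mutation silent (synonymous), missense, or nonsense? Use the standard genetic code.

nonsense

Position 13 falls in codon 5: GAG → Glu.
After the substitution the codon is UAG → Stop.
The new codon is a stop codon, so this is a nonsense mutation.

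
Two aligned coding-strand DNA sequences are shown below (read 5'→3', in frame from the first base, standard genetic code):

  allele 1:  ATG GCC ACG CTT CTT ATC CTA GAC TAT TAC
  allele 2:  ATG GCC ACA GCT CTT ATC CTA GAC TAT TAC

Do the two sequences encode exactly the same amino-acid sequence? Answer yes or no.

Codon 1: ATG Met / ATG Met — identical.
Codon 2: GCC Ala / GCC Ala — identical.
Codon 3: ACG Thr / ACA Thr — synonymous.
Codon 4: CTT Leu / GCT Ala — nonsynonymous.
Codon 5: CTT Leu / CTT Leu — identical.
Codon 6: ATC Ile / ATC Ile — identical.
Codon 7: CTA Leu / CTA Leu — identical.
Codon 8: GAC Asp / GAC Asp — identical.
Codon 9: TAT Tyr / TAT Tyr — identical.
Codon 10: TAC Tyr / TAC Tyr — identical.
Nonsynonymous differences: 1 → different protein.

no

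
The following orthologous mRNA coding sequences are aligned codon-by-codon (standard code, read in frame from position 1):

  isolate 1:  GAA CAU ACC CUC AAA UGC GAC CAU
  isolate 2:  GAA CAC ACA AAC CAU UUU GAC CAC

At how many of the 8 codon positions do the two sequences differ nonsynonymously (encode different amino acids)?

Codon 1: GAA Glu / GAA Glu — identical.
Codon 2: CAU His / CAC His — synonymous.
Codon 3: ACC Thr / ACA Thr — synonymous.
Codon 4: CUC Leu / AAC Asn — nonsynonymous.
Codon 5: AAA Lys / CAU His — nonsynonymous.
Codon 6: UGC Cys / UUU Phe — nonsynonymous.
Codon 7: GAC Asp / GAC Asp — identical.
Codon 8: CAU His / CAC His — synonymous.
Nonsynonymous differences: 3.

3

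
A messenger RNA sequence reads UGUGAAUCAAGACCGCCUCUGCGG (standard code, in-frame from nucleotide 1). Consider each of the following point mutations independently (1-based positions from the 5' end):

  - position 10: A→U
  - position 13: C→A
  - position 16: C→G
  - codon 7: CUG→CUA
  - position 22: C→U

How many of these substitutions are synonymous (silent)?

Codon 4: AGA (Arg) → UGA (Stop) — nonsense.
Codon 5: CCG (Pro) → ACG (Thr) — missense.
Codon 6: CCU (Pro) → GCU (Ala) — missense.
Codon 7: CUG (Leu) → CUA (Leu) — synonymous.
Codon 8: CGG (Arg) → UGG (Trp) — missense.
Synonymous: 1 of 5.

1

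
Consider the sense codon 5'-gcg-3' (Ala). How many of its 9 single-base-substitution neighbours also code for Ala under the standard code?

3

Position 1: none → 0 synonymous.
Position 2: none → 0 synonymous.
Position 3: GCU, GCC, GCA → 3 synonymous.
Total: 0 + 0 + 3 = 3.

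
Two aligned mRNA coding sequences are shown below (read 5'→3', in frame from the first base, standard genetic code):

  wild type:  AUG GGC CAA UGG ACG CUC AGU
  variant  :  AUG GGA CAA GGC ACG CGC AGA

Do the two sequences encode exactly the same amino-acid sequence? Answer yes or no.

Codon 1: AUG Met / AUG Met — identical.
Codon 2: GGC Gly / GGA Gly — synonymous.
Codon 3: CAA Gln / CAA Gln — identical.
Codon 4: UGG Trp / GGC Gly — nonsynonymous.
Codon 5: ACG Thr / ACG Thr — identical.
Codon 6: CUC Leu / CGC Arg — nonsynonymous.
Codon 7: AGU Ser / AGA Arg — nonsynonymous.
Nonsynonymous differences: 3 → different protein.

no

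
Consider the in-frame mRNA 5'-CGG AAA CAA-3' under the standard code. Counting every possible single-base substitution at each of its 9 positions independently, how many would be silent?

6

Codon 1 (CGG, Arg): 4 synonymous substitutions.
Codon 2 (AAA, Lys): 1 synonymous substitution.
Codon 3 (CAA, Gln): 1 synonymous substitution.
Total: 4 + 1 + 1 = 6.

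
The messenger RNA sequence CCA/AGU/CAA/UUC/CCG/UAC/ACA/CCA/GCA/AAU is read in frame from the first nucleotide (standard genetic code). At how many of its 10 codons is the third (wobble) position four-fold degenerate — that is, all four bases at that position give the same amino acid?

Codon 1 CCA (Pro): third position 4-fold.
Codon 2 AGU (Ser): third position 2-fold.
Codon 3 CAA (Gln): third position 2-fold.
Codon 4 UUC (Phe): third position 2-fold.
Codon 5 CCG (Pro): third position 4-fold.
Codon 6 UAC (Tyr): third position 2-fold.
Codon 7 ACA (Thr): third position 4-fold.
Codon 8 CCA (Pro): third position 4-fold.
Codon 9 GCA (Ala): third position 4-fold.
Codon 10 AAU (Asn): third position 2-fold.
Four-fold degenerate third positions: 5.

5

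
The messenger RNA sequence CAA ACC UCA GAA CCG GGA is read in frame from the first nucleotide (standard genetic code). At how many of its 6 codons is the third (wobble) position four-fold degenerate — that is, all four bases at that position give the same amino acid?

4

Codon 1 CAA (Gln): third position 2-fold.
Codon 2 ACC (Thr): third position 4-fold.
Codon 3 UCA (Ser): third position 4-fold.
Codon 4 GAA (Glu): third position 2-fold.
Codon 5 CCG (Pro): third position 4-fold.
Codon 6 GGA (Gly): third position 4-fold.
Four-fold degenerate third positions: 4.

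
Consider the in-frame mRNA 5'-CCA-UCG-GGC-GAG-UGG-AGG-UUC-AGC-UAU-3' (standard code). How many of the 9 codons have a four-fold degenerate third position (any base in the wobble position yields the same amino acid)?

Codon 1 CCA (Pro): third position 4-fold.
Codon 2 UCG (Ser): third position 4-fold.
Codon 3 GGC (Gly): third position 4-fold.
Codon 4 GAG (Glu): third position 2-fold.
Codon 5 UGG (Trp): third position 1-fold.
Codon 6 AGG (Arg): third position 2-fold.
Codon 7 UUC (Phe): third position 2-fold.
Codon 8 AGC (Ser): third position 2-fold.
Codon 9 UAU (Tyr): third position 2-fold.
Four-fold degenerate third positions: 3.

3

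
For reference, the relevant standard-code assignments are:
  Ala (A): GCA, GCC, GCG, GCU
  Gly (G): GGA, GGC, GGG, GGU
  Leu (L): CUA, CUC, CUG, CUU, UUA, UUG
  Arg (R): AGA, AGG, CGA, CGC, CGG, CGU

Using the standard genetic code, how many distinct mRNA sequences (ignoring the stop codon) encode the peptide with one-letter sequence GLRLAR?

20736

Gly: 4 codons.
Leu: 6 codons.
Arg: 6 codons.
Leu: 6 codons.
Ala: 4 codons.
Arg: 6 codons.
4 × 6 × 6 × 6 × 4 × 6 = 20736.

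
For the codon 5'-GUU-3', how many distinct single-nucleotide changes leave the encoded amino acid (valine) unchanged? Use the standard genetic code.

Position 1: none → 0 synonymous.
Position 2: none → 0 synonymous.
Position 3: GUC, GUA, GUG → 3 synonymous.
Total: 0 + 0 + 3 = 3.

3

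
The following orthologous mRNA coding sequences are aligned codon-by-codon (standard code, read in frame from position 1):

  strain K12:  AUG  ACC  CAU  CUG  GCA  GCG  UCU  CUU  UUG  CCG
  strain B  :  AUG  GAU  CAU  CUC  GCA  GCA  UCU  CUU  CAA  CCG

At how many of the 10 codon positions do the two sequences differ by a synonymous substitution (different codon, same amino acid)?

2

Codon 1: AUG Met / AUG Met — identical.
Codon 2: ACC Thr / GAU Asp — nonsynonymous.
Codon 3: CAU His / CAU His — identical.
Codon 4: CUG Leu / CUC Leu — synonymous.
Codon 5: GCA Ala / GCA Ala — identical.
Codon 6: GCG Ala / GCA Ala — synonymous.
Codon 7: UCU Ser / UCU Ser — identical.
Codon 8: CUU Leu / CUU Leu — identical.
Codon 9: UUG Leu / CAA Gln — nonsynonymous.
Codon 10: CCG Pro / CCG Pro — identical.
Synonymous differences: 2.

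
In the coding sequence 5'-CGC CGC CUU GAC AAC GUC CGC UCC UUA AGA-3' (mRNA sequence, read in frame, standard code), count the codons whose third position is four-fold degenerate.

6

Codon 1 CGC (Arg): third position 4-fold.
Codon 2 CGC (Arg): third position 4-fold.
Codon 3 CUU (Leu): third position 4-fold.
Codon 4 GAC (Asp): third position 2-fold.
Codon 5 AAC (Asn): third position 2-fold.
Codon 6 GUC (Val): third position 4-fold.
Codon 7 CGC (Arg): third position 4-fold.
Codon 8 UCC (Ser): third position 4-fold.
Codon 9 UUA (Leu): third position 2-fold.
Codon 10 AGA (Arg): third position 2-fold.
Four-fold degenerate third positions: 6.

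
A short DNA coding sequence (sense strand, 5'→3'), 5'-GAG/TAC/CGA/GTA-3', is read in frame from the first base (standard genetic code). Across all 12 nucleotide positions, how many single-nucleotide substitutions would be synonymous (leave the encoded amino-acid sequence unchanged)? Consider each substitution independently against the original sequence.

9

Codon 1 (GAG, Glu): 1 synonymous substitution.
Codon 2 (TAC, Tyr): 1 synonymous substitution.
Codon 3 (CGA, Arg): 4 synonymous substitutions.
Codon 4 (GTA, Val): 3 synonymous substitutions.
Total: 1 + 1 + 4 + 3 = 9.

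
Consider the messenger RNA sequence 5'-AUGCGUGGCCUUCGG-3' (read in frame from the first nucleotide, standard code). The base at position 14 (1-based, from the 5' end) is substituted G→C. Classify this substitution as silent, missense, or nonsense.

Position 14 falls in codon 5: CGG → Arg.
After the substitution the codon is CCG → Pro.
Arg ≠ Pro, so this is a missense mutation.

missense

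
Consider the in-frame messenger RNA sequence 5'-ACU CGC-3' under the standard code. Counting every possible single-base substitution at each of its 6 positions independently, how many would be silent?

Codon 1 (ACU, Thr): 3 synonymous substitutions.
Codon 2 (CGC, Arg): 3 synonymous substitutions.
Total: 3 + 3 = 6.

6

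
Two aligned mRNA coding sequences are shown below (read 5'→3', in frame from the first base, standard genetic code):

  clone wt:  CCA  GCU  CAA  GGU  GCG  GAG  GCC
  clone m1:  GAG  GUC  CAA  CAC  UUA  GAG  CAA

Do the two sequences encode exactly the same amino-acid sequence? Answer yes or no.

Codon 1: CCA Pro / GAG Glu — nonsynonymous.
Codon 2: GCU Ala / GUC Val — nonsynonymous.
Codon 3: CAA Gln / CAA Gln — identical.
Codon 4: GGU Gly / CAC His — nonsynonymous.
Codon 5: GCG Ala / UUA Leu — nonsynonymous.
Codon 6: GAG Glu / GAG Glu — identical.
Codon 7: GCC Ala / CAA Gln — nonsynonymous.
Nonsynonymous differences: 5 → different protein.

no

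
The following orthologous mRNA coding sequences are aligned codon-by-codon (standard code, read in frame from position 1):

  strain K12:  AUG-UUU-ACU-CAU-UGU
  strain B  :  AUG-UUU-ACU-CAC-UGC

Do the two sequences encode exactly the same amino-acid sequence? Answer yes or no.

Codon 1: AUG Met / AUG Met — identical.
Codon 2: UUU Phe / UUU Phe — identical.
Codon 3: ACU Thr / ACU Thr — identical.
Codon 4: CAU His / CAC His — synonymous.
Codon 5: UGU Cys / UGC Cys — synonymous.
Nonsynonymous differences: 0 → same protein.

yes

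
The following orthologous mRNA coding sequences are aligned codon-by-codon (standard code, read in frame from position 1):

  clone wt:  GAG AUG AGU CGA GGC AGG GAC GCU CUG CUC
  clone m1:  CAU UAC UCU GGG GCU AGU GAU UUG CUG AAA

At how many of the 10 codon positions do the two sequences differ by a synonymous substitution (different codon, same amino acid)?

2

Codon 1: GAG Glu / CAU His — nonsynonymous.
Codon 2: AUG Met / UAC Tyr — nonsynonymous.
Codon 3: AGU Ser / UCU Ser — synonymous.
Codon 4: CGA Arg / GGG Gly — nonsynonymous.
Codon 5: GGC Gly / GCU Ala — nonsynonymous.
Codon 6: AGG Arg / AGU Ser — nonsynonymous.
Codon 7: GAC Asp / GAU Asp — synonymous.
Codon 8: GCU Ala / UUG Leu — nonsynonymous.
Codon 9: CUG Leu / CUG Leu — identical.
Codon 10: CUC Leu / AAA Lys — nonsynonymous.
Synonymous differences: 2.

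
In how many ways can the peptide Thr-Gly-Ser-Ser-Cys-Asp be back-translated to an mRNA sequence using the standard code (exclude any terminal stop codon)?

2304

Thr: 4 codons.
Gly: 4 codons.
Ser: 6 codons.
Ser: 6 codons.
Cys: 2 codons.
Asp: 2 codons.
4 × 4 × 6 × 6 × 2 × 2 = 2304.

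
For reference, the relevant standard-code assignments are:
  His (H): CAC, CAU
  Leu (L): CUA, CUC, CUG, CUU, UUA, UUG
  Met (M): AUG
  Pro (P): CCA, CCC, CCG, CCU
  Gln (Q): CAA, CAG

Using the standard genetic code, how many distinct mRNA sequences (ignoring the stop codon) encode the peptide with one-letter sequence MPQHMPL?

384

Met: 1 codon.
Pro: 4 codons.
Gln: 2 codons.
His: 2 codons.
Met: 1 codon.
Pro: 4 codons.
Leu: 6 codons.
1 × 4 × 2 × 2 × 1 × 4 × 6 = 384.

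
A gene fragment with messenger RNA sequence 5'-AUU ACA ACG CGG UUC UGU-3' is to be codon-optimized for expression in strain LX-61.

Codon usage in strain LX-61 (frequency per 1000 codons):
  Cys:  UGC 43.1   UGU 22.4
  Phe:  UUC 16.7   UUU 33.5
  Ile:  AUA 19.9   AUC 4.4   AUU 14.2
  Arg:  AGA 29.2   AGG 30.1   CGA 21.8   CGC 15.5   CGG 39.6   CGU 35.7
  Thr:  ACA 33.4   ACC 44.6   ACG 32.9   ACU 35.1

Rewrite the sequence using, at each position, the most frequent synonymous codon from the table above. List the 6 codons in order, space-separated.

Codon 1 (Ile): best is AUA at 19.9.
Codon 2 (Thr): best is ACC at 44.6.
Codon 3 (Thr): best is ACC at 44.6.
Codon 4 (Arg): best is CGG at 39.6.
Codon 5 (Phe): best is UUU at 33.5.
Codon 6 (Cys): best is UGC at 43.1.

AUA ACC ACC CGG UUU UGC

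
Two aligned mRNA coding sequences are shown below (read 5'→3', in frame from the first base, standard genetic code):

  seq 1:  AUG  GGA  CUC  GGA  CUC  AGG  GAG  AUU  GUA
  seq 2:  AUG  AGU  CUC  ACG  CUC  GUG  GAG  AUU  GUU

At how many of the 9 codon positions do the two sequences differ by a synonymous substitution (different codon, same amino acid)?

1

Codon 1: AUG Met / AUG Met — identical.
Codon 2: GGA Gly / AGU Ser — nonsynonymous.
Codon 3: CUC Leu / CUC Leu — identical.
Codon 4: GGA Gly / ACG Thr — nonsynonymous.
Codon 5: CUC Leu / CUC Leu — identical.
Codon 6: AGG Arg / GUG Val — nonsynonymous.
Codon 7: GAG Glu / GAG Glu — identical.
Codon 8: AUU Ile / AUU Ile — identical.
Codon 9: GUA Val / GUU Val — synonymous.
Synonymous differences: 1.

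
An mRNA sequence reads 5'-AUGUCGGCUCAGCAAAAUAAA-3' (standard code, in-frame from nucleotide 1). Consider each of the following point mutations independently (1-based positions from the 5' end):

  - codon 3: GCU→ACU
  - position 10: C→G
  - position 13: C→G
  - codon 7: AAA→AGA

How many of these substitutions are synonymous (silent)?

Codon 3: GCU (Ala) → ACU (Thr) — missense.
Codon 4: CAG (Gln) → GAG (Glu) — missense.
Codon 5: CAA (Gln) → GAA (Glu) — missense.
Codon 7: AAA (Lys) → AGA (Arg) — missense.
Synonymous: 0 of 4.

0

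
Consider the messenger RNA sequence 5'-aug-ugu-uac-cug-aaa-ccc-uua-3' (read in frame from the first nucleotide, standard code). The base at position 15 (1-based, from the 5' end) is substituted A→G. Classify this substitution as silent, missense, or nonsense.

silent

Position 15 falls in codon 5: AAA → Lys.
After the substitution the codon is AAG → Lys.
Both encode Lys, so the change is synonymous.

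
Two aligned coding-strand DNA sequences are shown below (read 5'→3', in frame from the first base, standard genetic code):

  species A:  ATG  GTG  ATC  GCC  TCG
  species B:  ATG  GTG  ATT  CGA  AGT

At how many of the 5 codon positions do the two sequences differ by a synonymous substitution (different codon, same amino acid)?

Codon 1: ATG Met / ATG Met — identical.
Codon 2: GTG Val / GTG Val — identical.
Codon 3: ATC Ile / ATT Ile — synonymous.
Codon 4: GCC Ala / CGA Arg — nonsynonymous.
Codon 5: TCG Ser / AGT Ser — synonymous.
Synonymous differences: 2.

2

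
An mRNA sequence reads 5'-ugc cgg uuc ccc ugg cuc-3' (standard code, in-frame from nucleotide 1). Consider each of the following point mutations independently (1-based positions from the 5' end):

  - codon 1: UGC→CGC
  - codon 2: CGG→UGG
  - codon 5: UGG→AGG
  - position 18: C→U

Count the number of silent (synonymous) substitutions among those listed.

Codon 1: UGC (Cys) → CGC (Arg) — missense.
Codon 2: CGG (Arg) → UGG (Trp) — missense.
Codon 5: UGG (Trp) → AGG (Arg) — missense.
Codon 6: CUC (Leu) → CUU (Leu) — synonymous.
Synonymous: 1 of 4.

1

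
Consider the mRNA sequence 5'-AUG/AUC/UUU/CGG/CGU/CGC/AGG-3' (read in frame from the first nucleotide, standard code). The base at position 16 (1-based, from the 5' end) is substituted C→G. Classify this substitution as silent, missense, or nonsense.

missense

Position 16 falls in codon 6: CGC → Arg.
After the substitution the codon is GGC → Gly.
Arg ≠ Gly, so this is a missense mutation.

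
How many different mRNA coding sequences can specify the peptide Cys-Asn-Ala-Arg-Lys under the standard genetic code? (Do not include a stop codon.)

192

Cys: 2 codons.
Asn: 2 codons.
Ala: 4 codons.
Arg: 6 codons.
Lys: 2 codons.
2 × 2 × 4 × 6 × 2 = 192.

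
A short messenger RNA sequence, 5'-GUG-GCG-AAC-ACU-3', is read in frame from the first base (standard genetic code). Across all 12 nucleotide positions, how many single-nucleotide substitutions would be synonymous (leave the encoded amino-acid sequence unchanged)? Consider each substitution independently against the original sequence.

10

Codon 1 (GUG, Val): 3 synonymous substitutions.
Codon 2 (GCG, Ala): 3 synonymous substitutions.
Codon 3 (AAC, Asn): 1 synonymous substitution.
Codon 4 (ACU, Thr): 3 synonymous substitutions.
Total: 3 + 3 + 1 + 3 = 10.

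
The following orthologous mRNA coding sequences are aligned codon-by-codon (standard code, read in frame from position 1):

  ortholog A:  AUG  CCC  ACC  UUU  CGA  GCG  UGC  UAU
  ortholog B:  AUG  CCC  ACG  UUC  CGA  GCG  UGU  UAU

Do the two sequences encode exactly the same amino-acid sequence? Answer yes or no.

Codon 1: AUG Met / AUG Met — identical.
Codon 2: CCC Pro / CCC Pro — identical.
Codon 3: ACC Thr / ACG Thr — synonymous.
Codon 4: UUU Phe / UUC Phe — synonymous.
Codon 5: CGA Arg / CGA Arg — identical.
Codon 6: GCG Ala / GCG Ala — identical.
Codon 7: UGC Cys / UGU Cys — synonymous.
Codon 8: UAU Tyr / UAU Tyr — identical.
Nonsynonymous differences: 0 → same protein.

yes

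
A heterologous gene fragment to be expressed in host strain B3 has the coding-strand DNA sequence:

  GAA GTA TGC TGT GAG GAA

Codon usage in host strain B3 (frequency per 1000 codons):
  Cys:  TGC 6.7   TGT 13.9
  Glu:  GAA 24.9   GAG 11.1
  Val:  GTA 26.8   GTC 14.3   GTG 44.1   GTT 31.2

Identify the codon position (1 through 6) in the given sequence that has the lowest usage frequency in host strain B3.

Codon 1 GAA (Glu): 24.9 per 1000.
Codon 2 GTA (Val): 26.8 per 1000.
Codon 3 TGC (Cys): 6.7 per 1000.
Codon 4 TGT (Cys): 13.9 per 1000.
Codon 5 GAG (Glu): 11.1 per 1000.
Codon 6 GAA (Glu): 24.9 per 1000.
Lowest frequency is 6.7 at codon 3.

3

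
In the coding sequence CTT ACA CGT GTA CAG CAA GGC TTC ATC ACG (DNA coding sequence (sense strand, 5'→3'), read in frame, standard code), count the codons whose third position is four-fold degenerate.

Codon 1 CTT (Leu): third position 4-fold.
Codon 2 ACA (Thr): third position 4-fold.
Codon 3 CGT (Arg): third position 4-fold.
Codon 4 GTA (Val): third position 4-fold.
Codon 5 CAG (Gln): third position 2-fold.
Codon 6 CAA (Gln): third position 2-fold.
Codon 7 GGC (Gly): third position 4-fold.
Codon 8 TTC (Phe): third position 2-fold.
Codon 9 ATC (Ile): third position 3-fold.
Codon 10 ACG (Thr): third position 4-fold.
Four-fold degenerate third positions: 6.

6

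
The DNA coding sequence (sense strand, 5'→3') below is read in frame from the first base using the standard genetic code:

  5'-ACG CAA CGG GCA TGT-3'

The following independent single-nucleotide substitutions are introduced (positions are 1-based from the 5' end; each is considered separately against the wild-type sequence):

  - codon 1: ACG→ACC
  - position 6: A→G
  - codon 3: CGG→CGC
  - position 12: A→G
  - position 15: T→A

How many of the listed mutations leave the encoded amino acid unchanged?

4

Codon 1: ACG (Thr) → ACC (Thr) — synonymous.
Codon 2: CAA (Gln) → CAG (Gln) — synonymous.
Codon 3: CGG (Arg) → CGC (Arg) — synonymous.
Codon 4: GCA (Ala) → GCG (Ala) — synonymous.
Codon 5: TGT (Cys) → TGA (Stop) — nonsense.
Synonymous: 4 of 5.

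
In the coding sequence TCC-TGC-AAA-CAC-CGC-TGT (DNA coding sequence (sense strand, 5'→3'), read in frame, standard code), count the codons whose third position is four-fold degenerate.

Codon 1 TCC (Ser): third position 4-fold.
Codon 2 TGC (Cys): third position 2-fold.
Codon 3 AAA (Lys): third position 2-fold.
Codon 4 CAC (His): third position 2-fold.
Codon 5 CGC (Arg): third position 4-fold.
Codon 6 TGT (Cys): third position 2-fold.
Four-fold degenerate third positions: 2.

2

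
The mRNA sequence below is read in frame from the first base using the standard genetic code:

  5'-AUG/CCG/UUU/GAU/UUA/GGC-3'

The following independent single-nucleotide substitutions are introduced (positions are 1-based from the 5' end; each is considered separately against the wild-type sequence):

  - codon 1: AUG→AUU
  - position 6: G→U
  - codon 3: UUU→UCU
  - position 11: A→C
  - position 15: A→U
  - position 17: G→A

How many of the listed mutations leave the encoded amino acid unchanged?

1

Codon 1: AUG (Met) → AUU (Ile) — missense.
Codon 2: CCG (Pro) → CCU (Pro) — synonymous.
Codon 3: UUU (Phe) → UCU (Ser) — missense.
Codon 4: GAU (Asp) → GCU (Ala) — missense.
Codon 5: UUA (Leu) → UUU (Phe) — missense.
Codon 6: GGC (Gly) → GAC (Asp) — missense.
Synonymous: 1 of 6.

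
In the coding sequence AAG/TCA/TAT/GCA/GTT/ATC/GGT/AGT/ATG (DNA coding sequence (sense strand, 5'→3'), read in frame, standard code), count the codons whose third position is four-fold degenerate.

4

Codon 1 AAG (Lys): third position 2-fold.
Codon 2 TCA (Ser): third position 4-fold.
Codon 3 TAT (Tyr): third position 2-fold.
Codon 4 GCA (Ala): third position 4-fold.
Codon 5 GTT (Val): third position 4-fold.
Codon 6 ATC (Ile): third position 3-fold.
Codon 7 GGT (Gly): third position 4-fold.
Codon 8 AGT (Ser): third position 2-fold.
Codon 9 ATG (Met): third position 1-fold.
Four-fold degenerate third positions: 4.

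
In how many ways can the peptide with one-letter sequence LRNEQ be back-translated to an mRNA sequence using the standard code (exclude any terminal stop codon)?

Leu: 6 codons.
Arg: 6 codons.
Asn: 2 codons.
Glu: 2 codons.
Gln: 2 codons.
6 × 6 × 2 × 2 × 2 = 288.

288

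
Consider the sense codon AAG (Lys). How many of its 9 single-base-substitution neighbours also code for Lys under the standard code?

1

Position 1: none → 0 synonymous.
Position 2: none → 0 synonymous.
Position 3: AAA → 1 synonymous.
Total: 0 + 0 + 1 = 1.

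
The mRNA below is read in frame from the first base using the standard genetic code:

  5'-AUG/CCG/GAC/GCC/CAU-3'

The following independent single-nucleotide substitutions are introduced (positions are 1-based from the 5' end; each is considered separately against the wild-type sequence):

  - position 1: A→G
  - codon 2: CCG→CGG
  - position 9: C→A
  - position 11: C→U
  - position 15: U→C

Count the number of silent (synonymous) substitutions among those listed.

Codon 1: AUG (Met) → GUG (Val) — missense.
Codon 2: CCG (Pro) → CGG (Arg) — missense.
Codon 3: GAC (Asp) → GAA (Glu) — missense.
Codon 4: GCC (Ala) → GUC (Val) — missense.
Codon 5: CAU (His) → CAC (His) — synonymous.
Synonymous: 1 of 5.

1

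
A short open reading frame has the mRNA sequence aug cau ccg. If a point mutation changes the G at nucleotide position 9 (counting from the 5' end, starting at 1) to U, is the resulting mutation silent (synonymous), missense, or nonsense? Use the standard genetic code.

silent

Position 9 falls in codon 3: CCG → Pro.
After the substitution the codon is CCU → Pro.
Both encode Pro, so the change is synonymous.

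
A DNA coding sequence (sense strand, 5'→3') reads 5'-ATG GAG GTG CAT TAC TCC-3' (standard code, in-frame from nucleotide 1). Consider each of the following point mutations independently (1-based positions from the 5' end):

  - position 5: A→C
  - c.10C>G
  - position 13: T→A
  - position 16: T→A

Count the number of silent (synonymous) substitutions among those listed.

0

Codon 2: GAG (Glu) → GCG (Ala) — missense.
Codon 4: CAT (His) → GAT (Asp) — missense.
Codon 5: TAC (Tyr) → AAC (Asn) — missense.
Codon 6: TCC (Ser) → ACC (Thr) — missense.
Synonymous: 0 of 4.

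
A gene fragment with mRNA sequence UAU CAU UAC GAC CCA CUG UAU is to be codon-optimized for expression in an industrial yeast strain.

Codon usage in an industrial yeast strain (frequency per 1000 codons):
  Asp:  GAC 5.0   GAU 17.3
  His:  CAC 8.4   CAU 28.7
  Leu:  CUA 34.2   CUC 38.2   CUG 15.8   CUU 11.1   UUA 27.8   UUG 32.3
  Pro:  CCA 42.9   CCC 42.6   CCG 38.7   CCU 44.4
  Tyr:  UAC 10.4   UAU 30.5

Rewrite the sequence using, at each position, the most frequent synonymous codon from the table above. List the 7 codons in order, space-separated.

Codon 1 (Tyr): best is UAU at 30.5.
Codon 2 (His): best is CAU at 28.7.
Codon 3 (Tyr): best is UAU at 30.5.
Codon 4 (Asp): best is GAU at 17.3.
Codon 5 (Pro): best is CCU at 44.4.
Codon 6 (Leu): best is CUC at 38.2.
Codon 7 (Tyr): best is UAU at 30.5.

UAU CAU UAU GAU CCU CUC UAU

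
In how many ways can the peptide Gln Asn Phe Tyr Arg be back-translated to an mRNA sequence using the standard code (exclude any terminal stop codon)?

Gln: 2 codons.
Asn: 2 codons.
Phe: 2 codons.
Tyr: 2 codons.
Arg: 6 codons.
2 × 2 × 2 × 2 × 6 = 96.

96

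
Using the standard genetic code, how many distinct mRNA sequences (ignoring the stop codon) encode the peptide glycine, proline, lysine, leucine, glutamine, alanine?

1536

Gly: 4 codons.
Pro: 4 codons.
Lys: 2 codons.
Leu: 6 codons.
Gln: 2 codons.
Ala: 4 codons.
4 × 4 × 2 × 6 × 2 × 4 = 1536.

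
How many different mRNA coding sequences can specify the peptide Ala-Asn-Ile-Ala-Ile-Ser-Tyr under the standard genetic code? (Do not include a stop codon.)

3456

Ala: 4 codons.
Asn: 2 codons.
Ile: 3 codons.
Ala: 4 codons.
Ile: 3 codons.
Ser: 6 codons.
Tyr: 2 codons.
4 × 2 × 3 × 4 × 3 × 6 × 2 = 3456.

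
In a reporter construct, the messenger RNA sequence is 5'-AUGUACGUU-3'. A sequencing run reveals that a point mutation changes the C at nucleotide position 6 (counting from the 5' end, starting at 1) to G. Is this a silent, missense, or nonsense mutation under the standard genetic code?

nonsense

Position 6 falls in codon 2: UAC → Tyr.
After the substitution the codon is UAG → Stop.
The new codon is a stop codon, so this is a nonsense mutation.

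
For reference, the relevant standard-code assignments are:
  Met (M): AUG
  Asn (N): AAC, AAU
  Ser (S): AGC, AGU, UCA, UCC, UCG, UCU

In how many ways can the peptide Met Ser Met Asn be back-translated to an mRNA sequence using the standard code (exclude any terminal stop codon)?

12

Met: 1 codon.
Ser: 6 codons.
Met: 1 codon.
Asn: 2 codons.
1 × 6 × 1 × 2 = 12.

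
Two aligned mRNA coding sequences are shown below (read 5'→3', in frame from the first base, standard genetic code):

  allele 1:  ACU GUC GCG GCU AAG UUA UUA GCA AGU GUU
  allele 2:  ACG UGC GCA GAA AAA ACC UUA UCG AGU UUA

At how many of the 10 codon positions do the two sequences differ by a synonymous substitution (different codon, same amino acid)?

3

Codon 1: ACU Thr / ACG Thr — synonymous.
Codon 2: GUC Val / UGC Cys — nonsynonymous.
Codon 3: GCG Ala / GCA Ala — synonymous.
Codon 4: GCU Ala / GAA Glu — nonsynonymous.
Codon 5: AAG Lys / AAA Lys — synonymous.
Codon 6: UUA Leu / ACC Thr — nonsynonymous.
Codon 7: UUA Leu / UUA Leu — identical.
Codon 8: GCA Ala / UCG Ser — nonsynonymous.
Codon 9: AGU Ser / AGU Ser — identical.
Codon 10: GUU Val / UUA Leu — nonsynonymous.
Synonymous differences: 3.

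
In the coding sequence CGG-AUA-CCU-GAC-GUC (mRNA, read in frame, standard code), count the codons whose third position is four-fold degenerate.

3

Codon 1 CGG (Arg): third position 4-fold.
Codon 2 AUA (Ile): third position 3-fold.
Codon 3 CCU (Pro): third position 4-fold.
Codon 4 GAC (Asp): third position 2-fold.
Codon 5 GUC (Val): third position 4-fold.
Four-fold degenerate third positions: 3.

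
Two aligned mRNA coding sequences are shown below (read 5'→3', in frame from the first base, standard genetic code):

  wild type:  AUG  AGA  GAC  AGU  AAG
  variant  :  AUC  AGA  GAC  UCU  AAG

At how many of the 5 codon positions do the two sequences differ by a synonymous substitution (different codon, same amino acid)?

Codon 1: AUG Met / AUC Ile — nonsynonymous.
Codon 2: AGA Arg / AGA Arg — identical.
Codon 3: GAC Asp / GAC Asp — identical.
Codon 4: AGU Ser / UCU Ser — synonymous.
Codon 5: AAG Lys / AAG Lys — identical.
Synonymous differences: 1.

1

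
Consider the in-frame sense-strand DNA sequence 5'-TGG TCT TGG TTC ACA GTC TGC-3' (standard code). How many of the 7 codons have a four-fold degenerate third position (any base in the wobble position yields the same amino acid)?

Codon 1 TGG (Trp): third position 1-fold.
Codon 2 TCT (Ser): third position 4-fold.
Codon 3 TGG (Trp): third position 1-fold.
Codon 4 TTC (Phe): third position 2-fold.
Codon 5 ACA (Thr): third position 4-fold.
Codon 6 GTC (Val): third position 4-fold.
Codon 7 TGC (Cys): third position 2-fold.
Four-fold degenerate third positions: 3.

3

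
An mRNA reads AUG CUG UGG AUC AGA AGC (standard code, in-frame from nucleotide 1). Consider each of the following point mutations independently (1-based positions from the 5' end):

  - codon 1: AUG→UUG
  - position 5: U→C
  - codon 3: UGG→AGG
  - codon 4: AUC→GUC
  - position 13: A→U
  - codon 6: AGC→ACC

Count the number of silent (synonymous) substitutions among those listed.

0

Codon 1: AUG (Met) → UUG (Leu) — missense.
Codon 2: CUG (Leu) → CCG (Pro) — missense.
Codon 3: UGG (Trp) → AGG (Arg) — missense.
Codon 4: AUC (Ile) → GUC (Val) — missense.
Codon 5: AGA (Arg) → UGA (Stop) — nonsense.
Codon 6: AGC (Ser) → ACC (Thr) — missense.
Synonymous: 0 of 6.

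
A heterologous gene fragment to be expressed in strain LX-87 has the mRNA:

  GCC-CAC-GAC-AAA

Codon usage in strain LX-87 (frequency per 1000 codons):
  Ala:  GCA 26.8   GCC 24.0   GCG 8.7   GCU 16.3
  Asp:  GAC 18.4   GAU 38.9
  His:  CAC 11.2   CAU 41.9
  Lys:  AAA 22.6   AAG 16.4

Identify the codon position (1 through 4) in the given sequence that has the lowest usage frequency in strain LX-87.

Codon 1 GCC (Ala): 24.0 per 1000.
Codon 2 CAC (His): 11.2 per 1000.
Codon 3 GAC (Asp): 18.4 per 1000.
Codon 4 AAA (Lys): 22.6 per 1000.
Lowest frequency is 11.2 at codon 2.

2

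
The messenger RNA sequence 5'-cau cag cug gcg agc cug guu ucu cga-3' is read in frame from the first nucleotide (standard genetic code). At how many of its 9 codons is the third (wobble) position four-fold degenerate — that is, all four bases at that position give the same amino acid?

6

Codon 1 CAU (His): third position 2-fold.
Codon 2 CAG (Gln): third position 2-fold.
Codon 3 CUG (Leu): third position 4-fold.
Codon 4 GCG (Ala): third position 4-fold.
Codon 5 AGC (Ser): third position 2-fold.
Codon 6 CUG (Leu): third position 4-fold.
Codon 7 GUU (Val): third position 4-fold.
Codon 8 UCU (Ser): third position 4-fold.
Codon 9 CGA (Arg): third position 4-fold.
Four-fold degenerate third positions: 6.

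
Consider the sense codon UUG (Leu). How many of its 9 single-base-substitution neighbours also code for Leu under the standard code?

2

Position 1: CUG → 1 synonymous.
Position 2: none → 0 synonymous.
Position 3: UUA → 1 synonymous.
Total: 1 + 0 + 1 = 2.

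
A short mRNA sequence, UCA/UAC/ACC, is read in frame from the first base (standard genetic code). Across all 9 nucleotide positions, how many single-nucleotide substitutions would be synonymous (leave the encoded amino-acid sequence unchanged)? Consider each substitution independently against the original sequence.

Codon 1 (UCA, Ser): 3 synonymous substitutions.
Codon 2 (UAC, Tyr): 1 synonymous substitution.
Codon 3 (ACC, Thr): 3 synonymous substitutions.
Total: 3 + 1 + 3 = 7.

7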